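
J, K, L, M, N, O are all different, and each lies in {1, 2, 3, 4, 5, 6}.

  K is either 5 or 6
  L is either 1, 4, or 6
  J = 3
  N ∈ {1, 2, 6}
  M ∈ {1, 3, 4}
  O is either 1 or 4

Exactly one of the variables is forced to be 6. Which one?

J's domain is down to {3}, so J = 3. Eliminate 3 elsewhere: M.
Among the 5 still-open variables, 2 fits only N (and all 5 values in {1, 2, 4, 5, 6} must be used), so N = 2.
The 4 still-open variables together cover exactly {1, 4, 5, 6} — 4 values for 4 variables — and 5 appears only in K's list, so K = 5.
The 3 still-open variables together cover exactly {1, 4, 6} — 3 values for 3 variables — and 6 appears only in L's list, so L = 6.

L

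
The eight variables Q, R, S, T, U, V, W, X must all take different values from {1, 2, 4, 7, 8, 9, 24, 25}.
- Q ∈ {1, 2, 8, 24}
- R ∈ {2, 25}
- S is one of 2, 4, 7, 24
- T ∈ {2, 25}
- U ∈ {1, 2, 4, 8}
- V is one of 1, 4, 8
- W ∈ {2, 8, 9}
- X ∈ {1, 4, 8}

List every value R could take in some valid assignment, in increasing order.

The 8 variables draw from only 8 values {1, 2, 4, 7, 8, 9, 24, 25}, so each is used; only S can be 7, hence S = 7.
The 7 still-open variables together cover exactly {1, 2, 4, 8, 9, 24, 25} — 7 values for 7 variables — and 9 appears only in W's list, so W = 9.
The 6 still-open variables draw from only 6 values {1, 2, 4, 8, 24, 25}, so each is used; only Q can be 24, hence Q = 24.
R and T share exactly the 2 values {2, 25}; by pigeonhole those values go to them, so strike 2, 25 from U.
No further eliminations apply; R can still be any of 2, 25.

2, 25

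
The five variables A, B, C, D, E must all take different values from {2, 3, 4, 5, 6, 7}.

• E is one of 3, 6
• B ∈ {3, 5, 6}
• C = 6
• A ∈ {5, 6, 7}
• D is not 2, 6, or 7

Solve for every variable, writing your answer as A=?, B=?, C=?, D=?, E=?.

A=7, B=5, C=6, D=4, E=3

C must be 6 (only option left). So A, B, E can't be 6.
E must be 3 (only option left). Remove 3 from B, D.
B has just one choice, so B = 5. Remove 5 from A, D.
D's domain is down to {4}, so D = 4.
A's domain is down to {7}, so A = 7.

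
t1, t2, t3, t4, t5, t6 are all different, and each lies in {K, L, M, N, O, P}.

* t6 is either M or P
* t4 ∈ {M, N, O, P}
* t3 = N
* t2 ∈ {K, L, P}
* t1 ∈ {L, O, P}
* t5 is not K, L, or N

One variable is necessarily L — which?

t3 has just one choice, so t3 = N. Eliminate N elsewhere: t4.
The 5 still-open variables together cover exactly {K, L, M, O, P} — 5 values for 5 variables — and K appears only in t2's list, so t2 = K.
Among the 4 still-open variables, L fits only t1 (and all 4 values in {L, M, O, P} must be used), so t1 = L.

t1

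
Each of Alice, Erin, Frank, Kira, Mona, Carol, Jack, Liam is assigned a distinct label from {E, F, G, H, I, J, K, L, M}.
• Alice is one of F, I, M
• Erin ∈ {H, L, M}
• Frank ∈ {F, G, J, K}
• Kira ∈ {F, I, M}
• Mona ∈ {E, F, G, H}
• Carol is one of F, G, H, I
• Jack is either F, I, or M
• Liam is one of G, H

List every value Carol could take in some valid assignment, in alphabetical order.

Alice, Kira, Jack share exactly the 3 values {F, I, M}; by pigeonhole those values go to them, so strike F, I, M from Erin, Frank, Mona, Carol.
Carol and Liam between them cover only {G, H} — a naked pair. Remove those values from Erin, Frank, Mona.
Erin has just one choice, so Erin = L.
That leaves Mona = E.
No further eliminations apply; Carol can still be any of G, H.

G, H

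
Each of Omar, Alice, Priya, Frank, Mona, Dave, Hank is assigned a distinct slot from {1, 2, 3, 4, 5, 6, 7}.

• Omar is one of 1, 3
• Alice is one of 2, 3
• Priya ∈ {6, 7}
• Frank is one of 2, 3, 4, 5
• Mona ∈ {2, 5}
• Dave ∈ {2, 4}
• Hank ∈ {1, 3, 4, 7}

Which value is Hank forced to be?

7

The 7 variables draw from only 7 values {1, 2, 3, 4, 5, 6, 7}, so each is used; only Priya can be 6, hence Priya = 6.
The 6 still-open variables draw from only 6 values {1, 2, 3, 4, 5, 7}, so each is used; only Hank can be 7, hence Hank = 7.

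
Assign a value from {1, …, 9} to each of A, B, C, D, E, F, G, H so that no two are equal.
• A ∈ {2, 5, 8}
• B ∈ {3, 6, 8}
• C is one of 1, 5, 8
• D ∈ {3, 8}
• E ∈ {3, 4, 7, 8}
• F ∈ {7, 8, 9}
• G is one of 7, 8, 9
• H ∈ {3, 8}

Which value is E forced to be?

4

D and H share exactly the 2 values {3, 8}; by pigeonhole those values go to them, so strike 3, 8 from A, B, C, E, F, G.
B must be 6 (only option left).
F and G share exactly the 2 values {7, 9}; by pigeonhole those values go to them, so strike 7, 9 from E.
So E = 4.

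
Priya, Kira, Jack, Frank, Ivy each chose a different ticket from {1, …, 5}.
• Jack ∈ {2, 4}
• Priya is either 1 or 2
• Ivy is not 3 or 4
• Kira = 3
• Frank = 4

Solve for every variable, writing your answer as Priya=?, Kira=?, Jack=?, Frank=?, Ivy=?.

Kira has just one choice, so Kira = 3.
That leaves Frank = 4. Strike 4 from Jack.
Jack's domain is down to {2}, so Jack = 2. So Priya, Ivy can't be 2.
Priya has just one choice, so Priya = 1. Strike 1 from Ivy.
Ivy has just one choice, so Ivy = 5.

Priya=1, Kira=3, Jack=2, Frank=4, Ivy=5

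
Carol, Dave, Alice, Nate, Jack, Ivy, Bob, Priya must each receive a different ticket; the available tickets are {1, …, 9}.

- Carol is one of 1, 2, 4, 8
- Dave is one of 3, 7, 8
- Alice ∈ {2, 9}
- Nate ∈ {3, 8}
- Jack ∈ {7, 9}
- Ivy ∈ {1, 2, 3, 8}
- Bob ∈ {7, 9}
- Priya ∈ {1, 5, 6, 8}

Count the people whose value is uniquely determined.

Jack and Bob share exactly the 2 values {7, 9}; by pigeonhole those values go to them, so strike 7, 9 from Dave, Alice.
Alice has just one choice, so Alice = 2. Remove 2 from Carol, Ivy.
The 2 variables Dave and Nate are confined to {3, 8}, which locks those values in; drop them from Carol, Ivy, Priya.
That leaves Ivy = 1. Remove 1 from Carol, Priya.
Carol has just one choice, so Carol = 4.
Determined: Carol=4, Alice=2, Ivy=1. The other people each still have more than one consistent value. That makes 3.

3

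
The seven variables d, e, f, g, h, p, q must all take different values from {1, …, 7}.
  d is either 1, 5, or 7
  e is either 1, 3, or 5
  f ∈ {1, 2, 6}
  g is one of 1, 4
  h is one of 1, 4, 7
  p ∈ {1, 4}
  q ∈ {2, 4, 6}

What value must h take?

Among the 7 variables, 3 fits only e (and all 7 values in {1, 2, 3, 4, 5, 6, 7} must be used), so e = 3.
The 6 still-open variables draw from only 6 values {1, 2, 4, 5, 6, 7}, so each is used; only d can be 5, hence d = 5.
The 5 still-open variables draw from only 5 values {1, 2, 4, 6, 7}, so each is used; only h can be 7, hence h = 7.

7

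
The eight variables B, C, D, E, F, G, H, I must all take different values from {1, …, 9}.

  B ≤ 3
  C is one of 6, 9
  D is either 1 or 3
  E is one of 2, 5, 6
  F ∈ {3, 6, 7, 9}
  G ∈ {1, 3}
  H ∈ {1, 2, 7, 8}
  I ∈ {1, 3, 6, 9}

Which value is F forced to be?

7

The 8 variables together cover exactly {1, 2, 3, 5, 6, 7, 8, 9} — 8 values for 8 variables — and 5 appears only in E's list, so E = 5.
The 7 still-open variables draw from only 7 values {1, 2, 3, 6, 7, 8, 9}, so each is used; only H can be 8, hence H = 8.
The 6 still-open variables draw from only 6 values {1, 2, 3, 6, 7, 9}, so each is used; only B can be 2, hence B = 2.
The 5 still-open variables draw from only 5 values {1, 3, 6, 7, 9}, so each is used; only F can be 7, hence F = 7.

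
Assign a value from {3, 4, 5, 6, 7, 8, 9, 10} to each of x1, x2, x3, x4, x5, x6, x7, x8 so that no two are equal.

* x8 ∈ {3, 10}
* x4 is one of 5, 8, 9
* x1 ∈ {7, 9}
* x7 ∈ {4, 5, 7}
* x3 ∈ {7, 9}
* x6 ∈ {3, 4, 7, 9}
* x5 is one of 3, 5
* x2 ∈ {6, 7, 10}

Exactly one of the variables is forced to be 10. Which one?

Among the 8 variables, 6 fits only x2 (and all 8 values in {3, 4, 5, 6, 7, 8, 9, 10} must be used), so x2 = 6.
The 7 still-open variables together cover exactly {3, 4, 5, 7, 8, 9, 10} — 7 values for 7 variables — and 8 appears only in x4's list, so x4 = 8.
Among the 6 still-open variables, 10 fits only x8 (and all 6 values in {3, 4, 5, 7, 9, 10} must be used), so x8 = 10.

x8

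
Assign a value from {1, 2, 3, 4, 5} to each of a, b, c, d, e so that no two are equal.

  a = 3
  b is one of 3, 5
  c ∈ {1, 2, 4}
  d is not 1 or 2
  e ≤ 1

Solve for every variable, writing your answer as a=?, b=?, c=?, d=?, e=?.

a=3, b=5, c=2, d=4, e=1

a has just one choice, so a = 3. Remove 3 from b, d.
b must be 5 (only option left). Remove 5 from d.
That leaves d = 4. Remove 4 from c.
e must be 1 (only option left). Eliminate 1 elsewhere: c.
c's domain is down to {2}, so c = 2.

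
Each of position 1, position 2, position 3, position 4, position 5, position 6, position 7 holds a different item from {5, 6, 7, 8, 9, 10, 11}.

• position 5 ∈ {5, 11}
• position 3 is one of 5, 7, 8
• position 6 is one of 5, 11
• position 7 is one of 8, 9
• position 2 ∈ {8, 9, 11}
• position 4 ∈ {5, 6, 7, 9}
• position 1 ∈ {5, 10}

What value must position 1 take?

The 7 variables together cover exactly {5, 6, 7, 8, 9, 10, 11} — 7 values for 7 variables — and 6 appears only in position 4's list, so position 4 = 6.
Among the 6 still-open variables, 7 fits only position 3 (and all 6 values in {5, 7, 8, 9, 10, 11} must be used), so position 3 = 7.
Among the 5 still-open variables, 10 fits only position 1 (and all 5 values in {5, 8, 9, 10, 11} must be used), so position 1 = 10.

10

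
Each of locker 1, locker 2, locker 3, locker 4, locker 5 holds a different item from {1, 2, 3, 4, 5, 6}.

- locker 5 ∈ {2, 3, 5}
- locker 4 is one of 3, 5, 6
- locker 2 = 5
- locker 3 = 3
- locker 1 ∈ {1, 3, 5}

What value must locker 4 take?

locker 2's domain is down to {5}, so locker 2 = 5. So locker 1, locker 4, locker 5 can't be 5.
locker 3 must be 3 (only option left). Eliminate 3 elsewhere: locker 1, locker 4, locker 5.
So locker 4 = 6.

6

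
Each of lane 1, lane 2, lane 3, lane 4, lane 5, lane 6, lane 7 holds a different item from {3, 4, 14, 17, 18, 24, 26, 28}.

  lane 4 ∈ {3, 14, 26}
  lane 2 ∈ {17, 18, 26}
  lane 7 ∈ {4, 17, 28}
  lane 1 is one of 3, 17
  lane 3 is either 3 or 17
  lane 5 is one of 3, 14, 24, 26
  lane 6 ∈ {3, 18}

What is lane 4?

lane 1 and lane 3 share exactly the 2 values {3, 17}; by pigeonhole those values go to them, so strike 3, 17 from lane 2, lane 4, lane 5, lane 6, lane 7.
lane 6 has just one choice, so lane 6 = 18. Remove 18 from lane 2.
That leaves lane 2 = 26. Eliminate 26 elsewhere: lane 4, lane 5.
So lane 4 = 14.

14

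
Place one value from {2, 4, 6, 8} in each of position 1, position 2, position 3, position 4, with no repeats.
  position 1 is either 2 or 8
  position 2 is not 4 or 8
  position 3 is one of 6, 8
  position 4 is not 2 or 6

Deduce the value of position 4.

4

The 4 variables draw from only 4 values {2, 4, 6, 8}, so each is used; only position 4 can be 4, hence position 4 = 4.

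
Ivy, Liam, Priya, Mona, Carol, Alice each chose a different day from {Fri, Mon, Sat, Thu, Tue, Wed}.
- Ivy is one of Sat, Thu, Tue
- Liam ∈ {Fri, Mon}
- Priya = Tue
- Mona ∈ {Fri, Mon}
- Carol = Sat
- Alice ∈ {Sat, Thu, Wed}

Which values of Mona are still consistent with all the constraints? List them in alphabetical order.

Priya's domain is down to {Tue}, so Priya = Tue. Strike Tue from Ivy.
Carol must be Sat (only option left). Eliminate Sat elsewhere: Ivy, Alice.
Ivy's domain is down to {Thu}, so Ivy = Thu. Remove Thu from Alice.
Alice's domain is down to {Wed}, so Alice = Wed.
No further eliminations apply; Mona can still be any of Fri, Mon.

Fri, Mon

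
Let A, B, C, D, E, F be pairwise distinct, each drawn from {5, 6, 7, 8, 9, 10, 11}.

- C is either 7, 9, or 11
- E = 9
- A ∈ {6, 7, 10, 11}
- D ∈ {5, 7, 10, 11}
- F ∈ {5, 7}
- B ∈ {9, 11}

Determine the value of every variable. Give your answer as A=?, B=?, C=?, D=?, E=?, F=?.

A=6, B=11, C=7, D=10, E=9, F=5

E has just one choice, so E = 9. So B, C can't be 9.
B has just one choice, so B = 11. Strike 11 from A, C, D.
C has just one choice, so C = 7. Eliminate 7 elsewhere: A, D, F.
F has just one choice, so F = 5. Eliminate 5 elsewhere: D.
That leaves D = 10. So A can't be 10.
A has just one choice, so A = 6.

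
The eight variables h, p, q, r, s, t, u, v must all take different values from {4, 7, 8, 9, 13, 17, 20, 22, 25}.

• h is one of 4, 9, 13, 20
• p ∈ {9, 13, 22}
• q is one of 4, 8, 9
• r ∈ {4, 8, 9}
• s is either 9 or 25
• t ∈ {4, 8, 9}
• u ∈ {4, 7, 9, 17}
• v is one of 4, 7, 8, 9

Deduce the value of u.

17

q, r, t share exactly the 3 values {4, 8, 9}; by pigeonhole those values go to them, so strike 4, 8, 9 from h, p, s, u, v.
s's domain is down to {25}, so s = 25.
v must be 7 (only option left). Remove 7 from u.
So u = 17.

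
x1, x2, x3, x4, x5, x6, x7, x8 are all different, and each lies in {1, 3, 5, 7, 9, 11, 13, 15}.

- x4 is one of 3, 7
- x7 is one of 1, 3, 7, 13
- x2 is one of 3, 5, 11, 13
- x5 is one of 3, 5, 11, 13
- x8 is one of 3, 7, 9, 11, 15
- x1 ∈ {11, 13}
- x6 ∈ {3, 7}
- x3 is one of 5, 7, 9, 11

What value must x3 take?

The 8 variables together cover exactly {1, 3, 5, 7, 9, 11, 13, 15} — 8 values for 8 variables — and 1 appears only in x7's list, so x7 = 1.
Among the 7 still-open variables, 15 fits only x8 (and all 7 values in {3, 5, 7, 9, 11, 13, 15} must be used), so x8 = 15.
Among the 6 still-open variables, 9 fits only x3 (and all 6 values in {3, 5, 7, 9, 11, 13} must be used), so x3 = 9.

9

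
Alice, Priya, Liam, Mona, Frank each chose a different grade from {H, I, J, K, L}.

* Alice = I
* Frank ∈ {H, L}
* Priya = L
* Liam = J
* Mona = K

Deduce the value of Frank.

H

Alice has just one choice, so Alice = I.
Priya must be L (only option left). Eliminate L elsewhere: Frank.
So Frank = H.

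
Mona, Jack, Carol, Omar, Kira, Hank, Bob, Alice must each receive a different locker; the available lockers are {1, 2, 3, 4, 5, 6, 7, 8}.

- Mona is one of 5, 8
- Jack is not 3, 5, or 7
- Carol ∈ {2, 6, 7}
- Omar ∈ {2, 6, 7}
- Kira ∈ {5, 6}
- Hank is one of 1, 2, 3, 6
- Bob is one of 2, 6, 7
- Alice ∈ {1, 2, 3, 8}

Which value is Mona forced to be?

Among the 8 variables, 4 fits only Jack (and all 8 values in {1, 2, 3, 4, 5, 6, 7, 8} must be used), so Jack = 4.
Carol, Omar, Bob share exactly the 3 values {2, 6, 7}; by pigeonhole those values go to them, so strike 2, 6, 7 from Kira, Hank, Alice.
Kira has just one choice, so Kira = 5. So Mona can't be 5.
So Mona = 8.

8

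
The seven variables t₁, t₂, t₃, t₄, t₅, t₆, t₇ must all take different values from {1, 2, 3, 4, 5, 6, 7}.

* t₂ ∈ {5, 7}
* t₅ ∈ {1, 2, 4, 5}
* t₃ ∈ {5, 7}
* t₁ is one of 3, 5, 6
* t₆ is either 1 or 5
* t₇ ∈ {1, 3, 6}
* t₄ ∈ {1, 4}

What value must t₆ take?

1

The 7 variables together cover exactly {1, 2, 3, 4, 5, 6, 7} — 7 values for 7 variables — and 2 appears only in t₅'s list, so t₅ = 2.
The 6 still-open variables together cover exactly {1, 3, 4, 5, 6, 7} — 6 values for 6 variables — and 4 appears only in t₄'s list, so t₄ = 4.
The 2 variables t₂ and t₃ are confined to {5, 7}, which locks those values in; drop them from t₁, t₆.
So t₆ = 1.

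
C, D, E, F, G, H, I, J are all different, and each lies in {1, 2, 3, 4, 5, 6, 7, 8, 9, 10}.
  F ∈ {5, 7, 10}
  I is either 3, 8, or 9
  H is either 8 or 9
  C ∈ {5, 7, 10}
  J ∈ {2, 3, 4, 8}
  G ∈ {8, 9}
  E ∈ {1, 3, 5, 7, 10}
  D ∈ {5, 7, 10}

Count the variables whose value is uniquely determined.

G and H between them cover only {8, 9} — a naked pair. Remove those values from I, J.
I's domain is down to {3}, so I = 3. Strike 3 from E, J.
C, D, F share exactly the 3 values {5, 7, 10}; by pigeonhole those values go to them, so strike 5, 7, 10 from E.
E has just one choice, so E = 1.
Determined: E=1, I=3. The other variables each still have more than one consistent value. That makes 2.

2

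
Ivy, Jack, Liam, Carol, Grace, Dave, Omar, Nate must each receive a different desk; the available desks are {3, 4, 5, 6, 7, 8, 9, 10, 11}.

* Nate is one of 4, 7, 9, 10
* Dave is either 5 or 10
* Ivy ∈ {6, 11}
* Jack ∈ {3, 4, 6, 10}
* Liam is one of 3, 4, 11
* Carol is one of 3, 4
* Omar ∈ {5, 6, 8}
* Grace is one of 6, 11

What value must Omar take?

Ivy and Grace between them cover only {6, 11} — a naked pair. Remove those values from Jack, Liam, Omar.
Liam and Carol between them cover only {3, 4} — a naked pair. Remove those values from Jack, Nate.
Jack's domain is down to {10}, so Jack = 10. Strike 10 from Dave, Nate.
Dave must be 5 (only option left). So Omar can't be 5.
So Omar = 8.

8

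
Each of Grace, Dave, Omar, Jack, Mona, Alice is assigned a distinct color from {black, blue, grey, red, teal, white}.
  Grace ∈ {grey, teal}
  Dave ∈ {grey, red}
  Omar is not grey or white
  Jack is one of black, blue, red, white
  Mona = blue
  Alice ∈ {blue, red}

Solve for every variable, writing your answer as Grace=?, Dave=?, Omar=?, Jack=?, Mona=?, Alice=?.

Grace=teal, Dave=grey, Omar=black, Jack=white, Mona=blue, Alice=red

Mona must be blue (only option left). Remove blue from Omar, Jack, Alice.
Alice has just one choice, so Alice = red. Eliminate red elsewhere: Dave, Omar, Jack.
Dave must be grey (only option left). Remove grey from Grace.
Grace has just one choice, so Grace = teal. So Omar can't be teal.
Omar's domain is down to {black}, so Omar = black. Eliminate black elsewhere: Jack.
Jack must be white (only option left).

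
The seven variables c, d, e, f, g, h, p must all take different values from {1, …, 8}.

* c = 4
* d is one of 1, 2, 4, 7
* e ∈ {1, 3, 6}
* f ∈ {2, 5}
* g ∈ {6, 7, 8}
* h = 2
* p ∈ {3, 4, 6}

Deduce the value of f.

c must be 4 (only option left). So d, p can't be 4.
h has just one choice, so h = 2. So d, f can't be 2.
So f = 5.

5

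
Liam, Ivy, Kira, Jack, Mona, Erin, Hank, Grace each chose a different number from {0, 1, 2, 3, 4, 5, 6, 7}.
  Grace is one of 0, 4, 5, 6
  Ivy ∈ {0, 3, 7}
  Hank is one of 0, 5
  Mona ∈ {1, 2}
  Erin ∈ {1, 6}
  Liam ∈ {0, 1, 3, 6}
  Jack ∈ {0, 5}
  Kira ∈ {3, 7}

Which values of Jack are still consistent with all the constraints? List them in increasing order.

The 8 variables together cover exactly {0, 1, 2, 3, 4, 5, 6, 7} — 8 values for 8 variables — and 2 appears only in Mona's list, so Mona = 2.
The 7 still-open variables together cover exactly {0, 1, 3, 4, 5, 6, 7} — 7 values for 7 variables — and 4 appears only in Grace's list, so Grace = 4.
Jack and Hank between them cover only {0, 5} — a naked pair. Remove those values from Liam, Ivy.
The 2 variables Ivy and Kira are confined to {3, 7}, which locks those values in; drop them from Liam.
No further eliminations apply; Jack can still be any of 0, 5.

0, 5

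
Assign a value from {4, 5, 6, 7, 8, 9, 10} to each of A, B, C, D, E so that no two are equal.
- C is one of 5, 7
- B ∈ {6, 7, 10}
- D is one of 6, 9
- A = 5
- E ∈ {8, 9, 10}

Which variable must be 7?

A's domain is down to {5}, so A = 5. Strike 5 from C.
So 7 goes to C.

C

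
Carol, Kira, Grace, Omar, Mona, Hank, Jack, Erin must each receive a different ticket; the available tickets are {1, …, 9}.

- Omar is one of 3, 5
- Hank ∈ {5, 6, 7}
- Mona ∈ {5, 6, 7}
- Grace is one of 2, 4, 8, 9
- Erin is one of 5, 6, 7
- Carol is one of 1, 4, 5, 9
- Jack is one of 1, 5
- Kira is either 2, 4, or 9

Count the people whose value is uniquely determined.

Mona, Hank, Erin share exactly the 3 values {5, 6, 7}; by pigeonhole those values go to them, so strike 5, 6, 7 from Carol, Omar, Jack.
Omar must be 3 (only option left).
Jack's domain is down to {1}, so Jack = 1. Remove 1 from Carol.
Determined: Omar=3, Jack=1. The other people each still have more than one consistent value. That makes 2.

2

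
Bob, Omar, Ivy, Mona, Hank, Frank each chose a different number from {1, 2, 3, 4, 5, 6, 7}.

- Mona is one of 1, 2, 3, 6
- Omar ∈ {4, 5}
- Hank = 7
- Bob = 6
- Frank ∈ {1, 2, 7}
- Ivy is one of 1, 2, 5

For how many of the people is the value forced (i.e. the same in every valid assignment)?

2

Bob has just one choice, so Bob = 6. Eliminate 6 elsewhere: Mona.
That leaves Hank = 7. Remove 7 from Frank.
Determined: Bob=6, Hank=7. The other people each still have more than one consistent value. That makes 2.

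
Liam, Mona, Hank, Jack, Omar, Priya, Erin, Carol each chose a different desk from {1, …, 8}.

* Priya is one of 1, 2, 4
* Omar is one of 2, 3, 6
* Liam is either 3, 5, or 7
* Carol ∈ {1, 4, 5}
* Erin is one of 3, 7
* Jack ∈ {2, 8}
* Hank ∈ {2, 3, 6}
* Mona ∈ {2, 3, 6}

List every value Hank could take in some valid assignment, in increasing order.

2, 3, 6

The 8 variables draw from only 8 values {1, 2, 3, 4, 5, 6, 7, 8}, so each is used; only Jack can be 8, hence Jack = 8.
Mona, Hank, Omar between them cover only {2, 3, 6} — a naked triple. Remove those values from Liam, Priya, Erin.
That leaves Erin = 7. Eliminate 7 elsewhere: Liam.
Liam must be 5 (only option left). Eliminate 5 elsewhere: Carol.
No further eliminations apply; Hank can still be any of 2, 3, 6.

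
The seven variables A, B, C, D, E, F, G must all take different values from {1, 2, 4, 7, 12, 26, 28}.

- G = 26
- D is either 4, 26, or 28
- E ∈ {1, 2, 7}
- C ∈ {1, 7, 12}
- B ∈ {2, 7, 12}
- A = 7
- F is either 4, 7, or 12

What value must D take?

28

A's domain is down to {7}, so A = 7. Remove 7 from B, C, E, F.
That leaves G = 26. Remove 26 from D.
Among the 5 still-open variables, 28 fits only D (and all 5 values in {1, 2, 4, 12, 28} must be used), so D = 28.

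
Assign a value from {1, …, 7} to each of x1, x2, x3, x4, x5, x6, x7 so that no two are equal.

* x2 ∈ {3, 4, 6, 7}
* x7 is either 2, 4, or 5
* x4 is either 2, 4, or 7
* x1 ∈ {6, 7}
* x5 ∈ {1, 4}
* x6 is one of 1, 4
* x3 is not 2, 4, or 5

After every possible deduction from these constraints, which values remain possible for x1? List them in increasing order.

6, 7

Among the 7 variables, 5 fits only x7 (and all 7 values in {1, 2, 3, 4, 5, 6, 7} must be used), so x7 = 5.
Among the 6 still-open variables, 2 fits only x4 (and all 6 values in {1, 2, 3, 4, 6, 7} must be used), so x4 = 2.
The 2 variables x5 and x6 are confined to {1, 4}, which locks those values in; drop them from x2, x3.
No further eliminations apply; x1 can still be any of 6, 7.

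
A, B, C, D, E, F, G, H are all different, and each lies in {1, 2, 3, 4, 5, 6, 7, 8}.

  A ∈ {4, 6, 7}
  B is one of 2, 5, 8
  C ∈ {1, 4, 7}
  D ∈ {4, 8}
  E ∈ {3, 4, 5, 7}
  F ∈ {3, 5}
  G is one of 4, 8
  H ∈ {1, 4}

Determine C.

7

Among the 8 variables, 2 fits only B (and all 8 values in {1, 2, 3, 4, 5, 6, 7, 8} must be used), so B = 2.
The 7 still-open variables draw from only 7 values {1, 3, 4, 5, 6, 7, 8}, so each is used; only A can be 6, hence A = 6.
The 2 variables D and G are confined to {4, 8}, which locks those values in; drop them from C, E, H.
H's domain is down to {1}, so H = 1. Remove 1 from C.
So C = 7.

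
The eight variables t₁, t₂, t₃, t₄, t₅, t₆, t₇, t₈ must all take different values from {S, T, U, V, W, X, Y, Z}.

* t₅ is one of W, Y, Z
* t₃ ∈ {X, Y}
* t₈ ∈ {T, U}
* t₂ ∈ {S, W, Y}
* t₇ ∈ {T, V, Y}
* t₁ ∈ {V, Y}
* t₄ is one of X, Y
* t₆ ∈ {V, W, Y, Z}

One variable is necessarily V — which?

Among the 8 variables, S fits only t₂ (and all 8 values in {S, T, U, V, W, X, Y, Z} must be used), so t₂ = S.
The 7 still-open variables together cover exactly {T, U, V, W, X, Y, Z} — 7 values for 7 variables — and U appears only in t₈'s list, so t₈ = U.
The 6 still-open variables draw from only 6 values {T, V, W, X, Y, Z}, so each is used; only t₇ can be T, hence t₇ = T.
t₃ and t₄ between them cover only {X, Y} — a naked pair. Remove those values from t₁, t₅, t₆.
So V goes to t₁.

t₁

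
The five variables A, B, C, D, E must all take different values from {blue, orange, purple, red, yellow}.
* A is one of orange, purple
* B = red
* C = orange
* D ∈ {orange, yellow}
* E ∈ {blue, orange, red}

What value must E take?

blue

B has just one choice, so B = red. Remove red from E.
C's domain is down to {orange}, so C = orange. Eliminate orange elsewhere: A, D, E.
So E = blue.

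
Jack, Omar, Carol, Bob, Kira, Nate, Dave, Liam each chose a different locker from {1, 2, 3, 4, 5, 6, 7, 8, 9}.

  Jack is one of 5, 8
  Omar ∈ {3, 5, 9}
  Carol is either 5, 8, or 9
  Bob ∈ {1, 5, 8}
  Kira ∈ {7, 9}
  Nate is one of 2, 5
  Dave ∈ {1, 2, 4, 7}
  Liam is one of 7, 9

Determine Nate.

2

The 8 variables draw from only 8 values {1, 2, 3, 4, 5, 7, 8, 9}, so each is used; only Omar can be 3, hence Omar = 3.
Among the 7 still-open variables, 4 fits only Dave (and all 7 values in {1, 2, 4, 5, 7, 8, 9} must be used), so Dave = 4.
The 6 still-open variables draw from only 6 values {1, 2, 5, 7, 8, 9}, so each is used; only Bob can be 1, hence Bob = 1.
The 5 still-open variables draw from only 5 values {2, 5, 7, 8, 9}, so each is used; only Nate can be 2, hence Nate = 2.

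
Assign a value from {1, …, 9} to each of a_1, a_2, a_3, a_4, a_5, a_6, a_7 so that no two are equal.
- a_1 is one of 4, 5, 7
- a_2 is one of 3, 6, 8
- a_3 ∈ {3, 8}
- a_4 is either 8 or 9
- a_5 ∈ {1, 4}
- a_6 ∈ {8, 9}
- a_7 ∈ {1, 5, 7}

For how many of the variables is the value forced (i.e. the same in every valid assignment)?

2

The 2 variables a_4 and a_6 are confined to {8, 9}, which locks those values in; drop them from a_2, a_3.
a_3 has just one choice, so a_3 = 3. So a_2 can't be 3.
a_2 has just one choice, so a_2 = 6.
Determined: a_2=6, a_3=3. The other variables each still have more than one consistent value. That makes 2.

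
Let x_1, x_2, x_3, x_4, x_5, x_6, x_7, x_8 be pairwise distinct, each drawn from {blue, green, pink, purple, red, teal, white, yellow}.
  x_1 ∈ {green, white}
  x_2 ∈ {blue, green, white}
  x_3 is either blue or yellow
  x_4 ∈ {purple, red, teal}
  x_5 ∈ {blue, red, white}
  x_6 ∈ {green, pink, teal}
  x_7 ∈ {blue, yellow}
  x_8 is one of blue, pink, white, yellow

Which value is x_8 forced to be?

pink

Among the 8 variables, purple fits only x_4 (and all 8 values in {blue, green, pink, purple, red, teal, white, yellow} must be used), so x_4 = purple.
Among the 7 still-open variables, red fits only x_5 (and all 7 values in {blue, green, pink, red, teal, white, yellow} must be used), so x_5 = red.
The 6 still-open variables draw from only 6 values {blue, green, pink, teal, white, yellow}, so each is used; only x_6 can be teal, hence x_6 = teal.
Among the 5 still-open variables, pink fits only x_8 (and all 5 values in {blue, green, pink, white, yellow} must be used), so x_8 = pink.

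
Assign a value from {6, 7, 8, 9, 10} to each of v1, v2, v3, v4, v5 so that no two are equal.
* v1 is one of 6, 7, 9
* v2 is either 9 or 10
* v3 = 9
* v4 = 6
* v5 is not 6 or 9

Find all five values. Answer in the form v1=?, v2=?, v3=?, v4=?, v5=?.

v1=7, v2=10, v3=9, v4=6, v5=8

v3's domain is down to {9}, so v3 = 9. Remove 9 from v1, v2.
That leaves v4 = 6. Remove 6 from v1.
v1 has just one choice, so v1 = 7. Eliminate 7 elsewhere: v5.
v2's domain is down to {10}, so v2 = 10. So v5 can't be 10.
v5 must be 8 (only option left).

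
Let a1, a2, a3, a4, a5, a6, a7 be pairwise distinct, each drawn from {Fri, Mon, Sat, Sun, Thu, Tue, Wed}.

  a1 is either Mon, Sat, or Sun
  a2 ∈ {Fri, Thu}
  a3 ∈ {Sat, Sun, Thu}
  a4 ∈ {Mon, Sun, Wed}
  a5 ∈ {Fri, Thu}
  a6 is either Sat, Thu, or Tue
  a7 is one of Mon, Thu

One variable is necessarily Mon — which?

a7

The 7 variables draw from only 7 values {Fri, Mon, Sat, Sun, Thu, Tue, Wed}, so each is used; only a6 can be Tue, hence a6 = Tue.
The 6 still-open variables together cover exactly {Fri, Mon, Sat, Sun, Thu, Wed} — 6 values for 6 variables — and Wed appears only in a4's list, so a4 = Wed.
The 2 variables a2 and a5 are confined to {Fri, Thu}, which locks those values in; drop them from a3, a7.
So Mon goes to a7.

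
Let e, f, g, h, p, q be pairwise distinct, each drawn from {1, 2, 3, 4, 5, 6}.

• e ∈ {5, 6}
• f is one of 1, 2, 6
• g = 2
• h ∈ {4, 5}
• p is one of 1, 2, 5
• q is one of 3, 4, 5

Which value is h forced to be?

4

g has just one choice, so g = 2. Strike 2 from f, p.
The 5 still-open variables together cover exactly {1, 3, 4, 5, 6} — 5 values for 5 variables — and 3 appears only in q's list, so q = 3.
The 4 still-open variables draw from only 4 values {1, 4, 5, 6}, so each is used; only h can be 4, hence h = 4.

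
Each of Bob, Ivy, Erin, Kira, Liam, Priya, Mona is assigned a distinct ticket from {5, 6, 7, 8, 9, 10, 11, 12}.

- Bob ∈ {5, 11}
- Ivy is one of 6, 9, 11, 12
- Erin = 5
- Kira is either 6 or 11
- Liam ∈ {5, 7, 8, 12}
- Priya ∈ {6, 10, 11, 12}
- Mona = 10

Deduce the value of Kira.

Erin's domain is down to {5}, so Erin = 5. Strike 5 from Bob, Liam.
Mona's domain is down to {10}, so Mona = 10. Strike 10 from Priya.
Bob's domain is down to {11}, so Bob = 11. Strike 11 from Ivy, Kira, Priya.
So Kira = 6.

6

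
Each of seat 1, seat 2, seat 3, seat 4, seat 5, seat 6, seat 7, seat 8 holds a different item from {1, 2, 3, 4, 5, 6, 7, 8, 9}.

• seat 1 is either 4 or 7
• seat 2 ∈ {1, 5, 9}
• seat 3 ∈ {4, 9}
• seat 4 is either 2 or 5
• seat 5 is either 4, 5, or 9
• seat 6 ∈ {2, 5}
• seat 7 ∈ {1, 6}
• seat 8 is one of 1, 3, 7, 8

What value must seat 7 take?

The 2 variables seat 4 and seat 6 are confined to {2, 5}, which locks those values in; drop them from seat 2, seat 5.
The 2 variables seat 3 and seat 5 are confined to {4, 9}, which locks those values in; drop them from seat 1, seat 2.
That leaves seat 1 = 7. So seat 8 can't be 7.
seat 2's domain is down to {1}, so seat 2 = 1. Remove 1 from seat 7, seat 8.
So seat 7 = 6.

6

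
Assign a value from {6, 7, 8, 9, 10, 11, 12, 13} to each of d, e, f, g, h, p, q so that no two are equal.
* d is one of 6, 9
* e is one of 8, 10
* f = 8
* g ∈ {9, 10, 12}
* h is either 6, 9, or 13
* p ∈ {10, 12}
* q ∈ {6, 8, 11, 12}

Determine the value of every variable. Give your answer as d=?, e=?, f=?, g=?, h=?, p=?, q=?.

d=6, e=10, f=8, g=9, h=13, p=12, q=11

f's domain is down to {8}, so f = 8. So e, q can't be 8.
e must be 10 (only option left). Eliminate 10 elsewhere: g, p.
That leaves p = 12. So g, q can't be 12.
g's domain is down to {9}, so g = 9. Eliminate 9 elsewhere: d, h.
d must be 6 (only option left). Eliminate 6 elsewhere: h, q.
h's domain is down to {13}, so h = 13.
q's domain is down to {11}, so q = 11.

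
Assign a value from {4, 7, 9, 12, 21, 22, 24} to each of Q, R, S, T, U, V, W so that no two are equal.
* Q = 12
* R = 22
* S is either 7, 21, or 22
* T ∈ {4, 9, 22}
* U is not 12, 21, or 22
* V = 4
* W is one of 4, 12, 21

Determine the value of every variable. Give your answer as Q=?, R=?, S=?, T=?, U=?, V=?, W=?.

Q must be 12 (only option left). Strike 12 from W.
That leaves R = 22. Eliminate 22 elsewhere: S, T.
V has just one choice, so V = 4. Eliminate 4 elsewhere: T, U, W.
W must be 21 (only option left). So S can't be 21.
S's domain is down to {7}, so S = 7. Strike 7 from U.
T's domain is down to {9}, so T = 9. Eliminate 9 elsewhere: U.
U's domain is down to {24}, so U = 24.

Q=12, R=22, S=7, T=9, U=24, V=4, W=21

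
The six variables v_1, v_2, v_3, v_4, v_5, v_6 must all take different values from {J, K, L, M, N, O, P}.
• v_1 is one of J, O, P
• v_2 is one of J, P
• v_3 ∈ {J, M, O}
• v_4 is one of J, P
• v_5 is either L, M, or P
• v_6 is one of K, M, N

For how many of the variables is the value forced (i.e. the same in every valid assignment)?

3

The 2 variables v_2 and v_4 are confined to {J, P}, which locks those values in; drop them from v_1, v_3, v_5.
v_1's domain is down to {O}, so v_1 = O. So v_3 can't be O.
v_3 must be M (only option left). Remove M from v_5, v_6.
v_5's domain is down to {L}, so v_5 = L.
Determined: v_1=O, v_3=M, v_5=L. The other variables each still have more than one consistent value. That makes 3.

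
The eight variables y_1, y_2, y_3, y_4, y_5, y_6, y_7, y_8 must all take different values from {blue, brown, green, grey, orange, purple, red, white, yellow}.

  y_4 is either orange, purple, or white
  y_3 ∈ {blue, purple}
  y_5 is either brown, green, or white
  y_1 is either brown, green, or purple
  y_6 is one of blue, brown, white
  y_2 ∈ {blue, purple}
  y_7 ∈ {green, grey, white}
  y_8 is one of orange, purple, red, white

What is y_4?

orange

The 8 variables together cover exactly {blue, brown, green, grey, orange, purple, red, white} — 8 values for 8 variables — and grey appears only in y_7's list, so y_7 = grey.
The 7 still-open variables draw from only 7 values {blue, brown, green, orange, purple, red, white}, so each is used; only y_8 can be red, hence y_8 = red.
The 6 still-open variables draw from only 6 values {blue, brown, green, orange, purple, white}, so each is used; only y_4 can be orange, hence y_4 = orange.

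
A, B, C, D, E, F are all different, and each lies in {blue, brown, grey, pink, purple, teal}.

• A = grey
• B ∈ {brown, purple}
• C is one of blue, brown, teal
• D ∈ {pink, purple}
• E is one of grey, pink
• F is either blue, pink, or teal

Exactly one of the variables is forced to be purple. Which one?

D

A must be grey (only option left). Remove grey from E.
E's domain is down to {pink}, so E = pink. Eliminate pink elsewhere: D, F.
So purple goes to D.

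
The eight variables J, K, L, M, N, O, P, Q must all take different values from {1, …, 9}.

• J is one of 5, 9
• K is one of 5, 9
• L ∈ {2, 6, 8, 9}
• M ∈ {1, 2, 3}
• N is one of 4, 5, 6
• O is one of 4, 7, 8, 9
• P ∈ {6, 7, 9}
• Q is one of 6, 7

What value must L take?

J and K between them cover only {5, 9} — a naked pair. Remove those values from L, N, O, P.
P and Q share exactly the 2 values {6, 7}; by pigeonhole those values go to them, so strike 6, 7 from L, N, O.
N's domain is down to {4}, so N = 4. Remove 4 from O.
O must be 8 (only option left). Eliminate 8 elsewhere: L.
So L = 2.

2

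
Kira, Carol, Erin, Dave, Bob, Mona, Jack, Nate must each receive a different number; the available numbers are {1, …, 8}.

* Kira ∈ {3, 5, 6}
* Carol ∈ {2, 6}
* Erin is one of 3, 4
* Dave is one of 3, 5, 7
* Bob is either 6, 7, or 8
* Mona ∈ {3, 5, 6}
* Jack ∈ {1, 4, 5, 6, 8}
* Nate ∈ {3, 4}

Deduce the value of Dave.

7

The 8 variables together cover exactly {1, 2, 3, 4, 5, 6, 7, 8} — 8 values for 8 variables — and 1 appears only in Jack's list, so Jack = 1.
The 7 still-open variables together cover exactly {2, 3, 4, 5, 6, 7, 8} — 7 values for 7 variables — and 2 appears only in Carol's list, so Carol = 2.
The 6 still-open variables draw from only 6 values {3, 4, 5, 6, 7, 8}, so each is used; only Bob can be 8, hence Bob = 8.
The 5 still-open variables draw from only 5 values {3, 4, 5, 6, 7}, so each is used; only Dave can be 7, hence Dave = 7.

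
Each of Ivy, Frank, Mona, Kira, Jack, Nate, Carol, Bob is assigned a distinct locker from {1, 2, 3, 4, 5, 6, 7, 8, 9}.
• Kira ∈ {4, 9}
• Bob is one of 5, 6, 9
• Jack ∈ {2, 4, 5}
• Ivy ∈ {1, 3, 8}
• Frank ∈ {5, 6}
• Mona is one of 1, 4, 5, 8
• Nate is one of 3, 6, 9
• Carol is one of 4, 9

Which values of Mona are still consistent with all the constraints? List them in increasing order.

1, 8

Among the 8 variables, 2 fits only Jack (and all 8 values in {1, 2, 3, 4, 5, 6, 8, 9} must be used), so Jack = 2.
Kira and Carol between them cover only {4, 9} — a naked pair. Remove those values from Mona, Nate, Bob.
Frank and Bob between them cover only {5, 6} — a naked pair. Remove those values from Mona, Nate.
Nate must be 3 (only option left). Remove 3 from Ivy.
No further eliminations apply; Mona can still be any of 1, 8.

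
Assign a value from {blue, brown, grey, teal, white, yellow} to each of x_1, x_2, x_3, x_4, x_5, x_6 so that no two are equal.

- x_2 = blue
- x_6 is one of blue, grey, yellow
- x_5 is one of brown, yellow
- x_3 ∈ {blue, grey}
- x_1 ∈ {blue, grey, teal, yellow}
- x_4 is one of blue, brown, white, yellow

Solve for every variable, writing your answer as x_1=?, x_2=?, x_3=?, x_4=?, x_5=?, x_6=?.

x_1=teal, x_2=blue, x_3=grey, x_4=white, x_5=brown, x_6=yellow

x_2 must be blue (only option left). Strike blue from x_1, x_3, x_4, x_6.
x_3 has just one choice, so x_3 = grey. Remove grey from x_1, x_6.
x_6 has just one choice, so x_6 = yellow. Remove yellow from x_1, x_4, x_5.
x_1 must be teal (only option left).
x_5's domain is down to {brown}, so x_5 = brown. Strike brown from x_4.
That leaves x_4 = white.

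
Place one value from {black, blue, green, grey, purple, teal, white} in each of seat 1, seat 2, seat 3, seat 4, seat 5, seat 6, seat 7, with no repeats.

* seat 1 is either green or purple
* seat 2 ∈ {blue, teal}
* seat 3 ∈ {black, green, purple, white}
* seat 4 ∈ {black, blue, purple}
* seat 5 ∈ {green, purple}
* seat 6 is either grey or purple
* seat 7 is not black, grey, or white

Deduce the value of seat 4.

The 7 variables draw from only 7 values {black, blue, green, grey, purple, teal, white}, so each is used; only seat 6 can be grey, hence seat 6 = grey.
Among the 6 still-open variables, white fits only seat 3 (and all 6 values in {black, blue, green, purple, teal, white} must be used), so seat 3 = white.
The 5 still-open variables draw from only 5 values {black, blue, green, purple, teal}, so each is used; only seat 4 can be black, hence seat 4 = black.

black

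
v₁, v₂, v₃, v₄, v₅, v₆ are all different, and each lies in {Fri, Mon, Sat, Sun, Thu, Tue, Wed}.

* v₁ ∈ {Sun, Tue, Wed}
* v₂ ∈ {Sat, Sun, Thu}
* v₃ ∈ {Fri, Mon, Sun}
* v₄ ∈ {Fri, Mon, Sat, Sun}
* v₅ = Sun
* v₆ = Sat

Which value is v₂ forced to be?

v₅ must be Sun (only option left). Eliminate Sun elsewhere: v₁, v₂, v₃, v₄.
v₆'s domain is down to {Sat}, so v₆ = Sat. Eliminate Sat elsewhere: v₂, v₄.
So v₂ = Thu.

Thu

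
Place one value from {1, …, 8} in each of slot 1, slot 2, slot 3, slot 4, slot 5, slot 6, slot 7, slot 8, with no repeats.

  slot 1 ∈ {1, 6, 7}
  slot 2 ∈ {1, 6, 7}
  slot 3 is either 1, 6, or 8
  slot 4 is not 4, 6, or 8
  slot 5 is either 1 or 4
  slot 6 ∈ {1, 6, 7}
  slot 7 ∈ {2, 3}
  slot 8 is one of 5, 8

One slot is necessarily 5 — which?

slot 8

The 8 variables draw from only 8 values {1, 2, 3, 4, 5, 6, 7, 8}, so each is used; only slot 5 can be 4, hence slot 5 = 4.
The 3 variables slot 1, slot 2, slot 6 are confined to {1, 6, 7}, which locks those values in; drop them from slot 3, slot 4.
slot 3's domain is down to {8}, so slot 3 = 8. Remove 8 from slot 8.
So 5 goes to slot 8.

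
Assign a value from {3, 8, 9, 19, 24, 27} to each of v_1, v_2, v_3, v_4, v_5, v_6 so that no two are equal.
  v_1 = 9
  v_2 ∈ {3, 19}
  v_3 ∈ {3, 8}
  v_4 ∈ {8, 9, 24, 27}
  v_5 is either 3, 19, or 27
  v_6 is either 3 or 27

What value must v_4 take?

v_1 must be 9 (only option left). Eliminate 9 elsewhere: v_4.
Among the 5 still-open variables, 24 fits only v_4 (and all 5 values in {3, 8, 19, 24, 27} must be used), so v_4 = 24.

24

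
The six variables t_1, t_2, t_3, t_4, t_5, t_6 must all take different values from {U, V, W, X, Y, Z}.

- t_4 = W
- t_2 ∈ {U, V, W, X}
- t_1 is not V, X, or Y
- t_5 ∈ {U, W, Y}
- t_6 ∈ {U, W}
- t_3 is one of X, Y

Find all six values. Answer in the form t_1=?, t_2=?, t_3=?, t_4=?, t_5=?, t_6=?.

t_1=Z, t_2=V, t_3=X, t_4=W, t_5=Y, t_6=U

t_4 has just one choice, so t_4 = W. Eliminate W elsewhere: t_1, t_2, t_5, t_6.
t_6 has just one choice, so t_6 = U. Eliminate U elsewhere: t_1, t_2, t_5.
That leaves t_1 = Z.
t_5 must be Y (only option left). So t_3 can't be Y.
t_3 must be X (only option left). Remove X from t_2.
t_2's domain is down to {V}, so t_2 = V.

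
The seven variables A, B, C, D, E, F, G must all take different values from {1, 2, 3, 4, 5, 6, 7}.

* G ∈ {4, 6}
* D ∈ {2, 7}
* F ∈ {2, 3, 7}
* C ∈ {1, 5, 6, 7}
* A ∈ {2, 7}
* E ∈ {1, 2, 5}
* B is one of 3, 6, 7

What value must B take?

The 7 variables draw from only 7 values {1, 2, 3, 4, 5, 6, 7}, so each is used; only G can be 4, hence G = 4.
The 2 variables A and D are confined to {2, 7}, which locks those values in; drop them from B, C, E, F.
F must be 3 (only option left). So B can't be 3.
So B = 6.

6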